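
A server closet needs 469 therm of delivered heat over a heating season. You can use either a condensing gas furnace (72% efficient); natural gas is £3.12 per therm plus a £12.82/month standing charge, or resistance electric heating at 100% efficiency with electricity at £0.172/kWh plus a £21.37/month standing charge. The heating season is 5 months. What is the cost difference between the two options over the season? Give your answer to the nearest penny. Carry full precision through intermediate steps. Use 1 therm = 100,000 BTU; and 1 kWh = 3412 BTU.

£374.66

Heat load = 469 therm × 100,000 = 46,900,000 BTU
Gas: input = 46,900,000 / 0.72 = 65,138,889 BTU = 651.4 therm → 651.4 × £3.12 = £2,032.33; + 5 × £12.82 standing = £2,096.43
Electric: 46,900,000 BTU / 3412 = 13,750 kWh → × £0.172 = £2,364.24; + 5 × £21.37 standing = £2,471.09
Difference = |£2,096.43 − £2,471.09| = £374.66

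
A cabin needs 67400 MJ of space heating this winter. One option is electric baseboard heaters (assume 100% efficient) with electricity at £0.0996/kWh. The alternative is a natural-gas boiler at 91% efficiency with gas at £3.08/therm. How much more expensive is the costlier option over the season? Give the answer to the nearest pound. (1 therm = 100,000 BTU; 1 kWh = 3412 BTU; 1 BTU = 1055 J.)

Heat load = 67400 MJ = 67,400,000,000 J / 1055 = 63,886,256 BTU
Gas: input = 63,886,256 / 0.91 = 70,204,677 BTU = 702 therm → 702 × £3.08 = £2,162.30
Electric: 63,886,256 BTU / 3412 = 18,720 kWh → × £0.0996 = £1,864.91
Difference = |£2,162.30 − £1,864.91| = £297.39 ≈ £297

£297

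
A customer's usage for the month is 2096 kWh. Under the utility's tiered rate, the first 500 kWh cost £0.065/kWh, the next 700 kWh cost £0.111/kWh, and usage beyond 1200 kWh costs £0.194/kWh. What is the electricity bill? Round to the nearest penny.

£284.02

First 500 kWh × £0.065 = £32.50
Next 700 kWh × £0.111 = £77.70
Remaining 896 kWh × £0.194 = £173.82
Total = £284.02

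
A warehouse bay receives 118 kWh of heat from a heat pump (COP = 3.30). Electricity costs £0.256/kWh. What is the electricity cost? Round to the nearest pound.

£9

Electrical input = 118 kWh / 3.30 = 35.76 kWh
Cost = 35.76 × £0.256/kWh = £9.15 ≈ £9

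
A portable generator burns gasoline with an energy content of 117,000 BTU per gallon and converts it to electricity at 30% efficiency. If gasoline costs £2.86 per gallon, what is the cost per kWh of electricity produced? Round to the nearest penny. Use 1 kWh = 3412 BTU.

£0.28

Electrical output per gallon = 117,000 BTU × 0.30 / 3412 BTU/kWh = 10.29 kWh
Cost per kWh = £2.86 / 10.29 kWh = £0.278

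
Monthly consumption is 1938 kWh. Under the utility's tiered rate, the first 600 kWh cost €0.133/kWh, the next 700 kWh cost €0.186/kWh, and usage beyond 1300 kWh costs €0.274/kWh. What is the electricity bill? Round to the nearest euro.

First 600 kWh × €0.133 = €79.80
Next 700 kWh × €0.186 = €130.20
Remaining 638 kWh × €0.274 = €174.81
Total = €384.81 ≈ €385

€385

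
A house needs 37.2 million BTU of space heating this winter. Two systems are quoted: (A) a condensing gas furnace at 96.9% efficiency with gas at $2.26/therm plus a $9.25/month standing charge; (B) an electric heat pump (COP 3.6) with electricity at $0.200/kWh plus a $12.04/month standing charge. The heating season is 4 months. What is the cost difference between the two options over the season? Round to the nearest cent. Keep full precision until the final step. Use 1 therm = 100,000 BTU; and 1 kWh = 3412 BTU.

$250.75

Heat load = 37.2 × 10⁶ BTU = 37,200,000 BTU
Gas: input = 37,200,000 / 0.969 = 38,390,093 BTU = 383.9 therm → 383.9 × $2.26 = $867.62; + 4 × $9.25 standing = $904.62
Heat pump: 37,200,000 BTU / 3412 = 10,900 kWh heat; / 3.6 = 3,029 kWh in → × $0.200 = $605.71; + 4 × $12.04 standing = $653.87
Difference = |$904.62 − $653.87| = $250.75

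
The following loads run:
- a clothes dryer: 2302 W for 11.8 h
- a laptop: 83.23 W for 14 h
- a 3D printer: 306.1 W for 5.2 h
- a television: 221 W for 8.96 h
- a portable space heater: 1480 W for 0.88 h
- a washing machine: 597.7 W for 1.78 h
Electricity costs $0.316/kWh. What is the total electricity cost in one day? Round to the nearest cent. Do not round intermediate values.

clothes dryer: 2302 W × 11.8 h = 27,164 Wh = 27.16 kWh
laptop: 83.23 W × 14 h = 1,165 Wh = 1.165 kWh
3D printer: 306.1 W × 5.2 h = 1,592 Wh = 1.592 kWh
television: 221 W × 8.96 h = 1,980 Wh = 1.98 kWh
portable space heater: 1480 W × 0.88 h = 1,302 Wh = 1.302 kWh
washing machine: 597.7 W × 1.78 h = 1,064 Wh = 1.064 kWh
Total energy = 27.16 + 1.165 + 1.592 + 1.98 + 1.302 + 1.064 = 34.27 kWh
Cost = 34.27 kWh × $0.316 = $10.83

$10.83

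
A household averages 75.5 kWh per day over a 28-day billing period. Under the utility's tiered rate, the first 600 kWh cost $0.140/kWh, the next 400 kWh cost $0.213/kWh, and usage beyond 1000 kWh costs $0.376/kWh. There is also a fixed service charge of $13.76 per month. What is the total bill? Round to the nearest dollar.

$602

Usage = 75.5 kWh/day × 28 days = 2114 kWh
First 600 kWh × $0.140 = $84.00
Next 400 kWh × $0.213 = $85.20
Remaining 1114 kWh × $0.376 = $418.86
Energy charge = $588.06; + service $13.76 = $601.82 ≈ $602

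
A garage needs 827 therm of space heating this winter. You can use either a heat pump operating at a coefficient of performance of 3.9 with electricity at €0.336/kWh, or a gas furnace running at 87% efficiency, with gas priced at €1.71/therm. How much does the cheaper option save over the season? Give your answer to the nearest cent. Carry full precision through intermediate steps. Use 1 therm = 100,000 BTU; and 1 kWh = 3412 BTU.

€462.71

Heat load = 827 therm × 100,000 = 82,700,000 BTU
Gas: input = 82,700,000 / 0.87 = 95,057,471 BTU = 950.6 therm → 950.6 × €1.71 = €1,625.48
Heat pump: 82,700,000 BTU / 3412 = 24,240 kWh heat; / 3.9 = 6,215 kWh in → × €0.336 = €2,088.20
Difference = |€1,625.48 − €2,088.20| = €462.71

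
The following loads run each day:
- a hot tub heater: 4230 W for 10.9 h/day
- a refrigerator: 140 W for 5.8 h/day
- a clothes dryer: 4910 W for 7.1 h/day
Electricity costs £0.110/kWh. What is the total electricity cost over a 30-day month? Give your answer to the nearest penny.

£269.87

hot tub heater: 4230 W × 10.9 h × 30 d = 1,383,210 Wh = 1,383 kWh
refrigerator: 140 W × 5.8 h × 30 d = 24,360 Wh = 24.36 kWh
clothes dryer: 4910 W × 7.1 h × 30 d = 1,045,830 Wh = 1,046 kWh
Total energy = 1,383 + 24.36 + 1,046 = 2,453 kWh
Cost = 2,453 kWh × £0.110 = £269.87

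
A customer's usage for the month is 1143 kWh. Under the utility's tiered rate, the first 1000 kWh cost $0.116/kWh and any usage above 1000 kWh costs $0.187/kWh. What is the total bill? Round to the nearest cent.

First 1000 kWh × $0.116 = $116.00
Remaining 143 kWh × $0.187 = $26.74
Total = $142.74

$142.74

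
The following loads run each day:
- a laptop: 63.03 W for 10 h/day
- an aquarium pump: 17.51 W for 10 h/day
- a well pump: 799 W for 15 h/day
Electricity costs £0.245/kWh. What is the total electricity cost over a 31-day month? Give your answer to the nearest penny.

£97.14

laptop: 63.03 W × 10 h × 31 d = 19,539 Wh = 19.54 kWh
aquarium pump: 17.51 W × 10 h × 31 d = 5,428 Wh = 5.428 kWh
well pump: 799 W × 15 h × 31 d = 371,535 Wh = 371.5 kWh
Total energy = 19.54 + 5.428 + 371.5 = 396.5 kWh
Cost = 396.5 kWh × £0.245 = £97.14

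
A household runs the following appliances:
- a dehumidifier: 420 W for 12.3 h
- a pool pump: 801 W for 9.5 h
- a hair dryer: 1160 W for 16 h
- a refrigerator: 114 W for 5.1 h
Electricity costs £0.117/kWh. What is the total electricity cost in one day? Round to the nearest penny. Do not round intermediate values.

£3.73

dehumidifier: 420 W × 12.3 h = 5,166 Wh = 5.166 kWh
pool pump: 801 W × 9.5 h = 7,610 Wh = 7.609 kWh
hair dryer: 1160 W × 16 h = 18,560 Wh = 18.56 kWh
refrigerator: 114 W × 5.1 h = 581 Wh = 0.5814 kWh
Total energy = 5.166 + 7.609 + 18.56 + 0.5814 = 31.92 kWh
Cost = 31.92 kWh × £0.117 = £3.73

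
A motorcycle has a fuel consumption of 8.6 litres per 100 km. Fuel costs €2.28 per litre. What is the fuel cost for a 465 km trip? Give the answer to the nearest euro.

Fuel = 8.6 L/100 km × 465 km / 100 = 39.99 L
Cost = 39.99 L × €2.28/L = €91.18 ≈ €91

€91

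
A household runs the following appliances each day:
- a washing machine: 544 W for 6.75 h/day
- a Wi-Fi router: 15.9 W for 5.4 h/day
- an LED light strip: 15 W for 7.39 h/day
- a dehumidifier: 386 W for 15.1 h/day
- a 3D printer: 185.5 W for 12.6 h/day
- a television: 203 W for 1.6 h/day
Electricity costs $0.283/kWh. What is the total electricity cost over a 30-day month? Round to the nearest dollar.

$105

washing machine: 544 W × 6.75 h × 30 d = 110,160 Wh = 110.2 kWh
Wi-Fi router: 15.9 W × 5.4 h × 30 d = 2,576 Wh = 2.576 kWh
LED light strip: 15 W × 7.39 h × 30 d = 3,326 Wh = 3.325 kWh
dehumidifier: 386 W × 15.1 h × 30 d = 174,858 Wh = 174.9 kWh
3D printer: 185.5 W × 12.6 h × 30 d = 70,119 Wh = 70.12 kWh
television: 203 W × 1.6 h × 30 d = 9,744 Wh = 9.744 kWh
Total energy = 110.2 + 2.576 + 3.325 + 174.9 + 70.12 + 9.744 = 370.8 kWh
Cost = 370.8 kWh × $0.283 = $104.93 ≈ $105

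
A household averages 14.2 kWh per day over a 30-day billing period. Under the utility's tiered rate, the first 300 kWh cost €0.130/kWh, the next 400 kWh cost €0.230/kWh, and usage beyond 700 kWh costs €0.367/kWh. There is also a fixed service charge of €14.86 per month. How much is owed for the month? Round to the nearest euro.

€83

Usage = 14.2 kWh/day × 30 days = 426 kWh
First 300 kWh × €0.130 = €39.00
Next 126 kWh × €0.230 = €28.98
Remaining tier: 0 kWh (not reached)
Energy charge = €67.98; + service €14.86 = €82.84 ≈ €83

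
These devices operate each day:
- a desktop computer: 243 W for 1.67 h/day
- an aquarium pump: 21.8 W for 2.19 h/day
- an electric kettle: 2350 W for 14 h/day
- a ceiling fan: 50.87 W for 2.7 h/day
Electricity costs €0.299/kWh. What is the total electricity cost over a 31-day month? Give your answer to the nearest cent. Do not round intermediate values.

€310.43

desktop computer: 243 W × 1.67 h × 31 d = 12,580 Wh = 12.58 kWh
aquarium pump: 21.8 W × 2.19 h × 31 d = 1,480 Wh = 1.48 kWh
electric kettle: 2350 W × 14 h × 31 d = 1,019,900 Wh = 1,020 kWh
ceiling fan: 50.87 W × 2.7 h × 31 d = 4,258 Wh = 4.258 kWh
Total energy = 12.58 + 1.48 + 1,020 + 4.258 = 1,038 kWh
Cost = 1,038 kWh × €0.299 = €310.43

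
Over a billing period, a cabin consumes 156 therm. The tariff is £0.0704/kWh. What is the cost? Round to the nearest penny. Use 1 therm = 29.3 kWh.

156 therm × (29.3 kWh/therm) = 4,571 kWh
Cost = 4,571 kWh × £0.0704/kWh = £321.78

£321.78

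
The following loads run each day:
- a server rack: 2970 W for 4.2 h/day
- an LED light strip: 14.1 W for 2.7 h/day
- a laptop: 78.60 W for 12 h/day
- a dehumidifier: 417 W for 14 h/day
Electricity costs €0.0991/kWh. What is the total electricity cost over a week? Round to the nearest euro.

€13

server rack: 2970 W × 4.2 h × 7 d = 87,318 Wh = 87.32 kWh
LED light strip: 14.1 W × 2.7 h × 7 d = 266 Wh = 0.2665 kWh
laptop: 78.60 W × 12 h × 7 d = 6,602 Wh = 6.602 kWh
dehumidifier: 417 W × 14 h × 7 d = 40,866 Wh = 40.87 kWh
Total energy = 87.32 + 0.2665 + 6.602 + 40.87 = 135.1 kWh
Cost = 135.1 kWh × €0.0991 = €13.38 ≈ €13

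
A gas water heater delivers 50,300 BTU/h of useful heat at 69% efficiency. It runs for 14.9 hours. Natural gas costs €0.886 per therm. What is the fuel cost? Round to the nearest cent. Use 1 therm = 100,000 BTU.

€9.62

Heat delivered = 50,300 BTU/h × 14.9 h = 749,470 BTU
Gas input = 749,470 / 0.69 = 1,086,188 BTU
= 1,086,188 / 100,000 = 10.86 therm
Cost = 10.86 × €0.886/therm = €9.62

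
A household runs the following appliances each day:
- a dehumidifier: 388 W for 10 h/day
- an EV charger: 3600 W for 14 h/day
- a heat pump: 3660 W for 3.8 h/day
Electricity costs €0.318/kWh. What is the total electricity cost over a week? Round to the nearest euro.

dehumidifier: 388 W × 10 h × 7 d = 27,160 Wh = 27.16 kWh
EV charger: 3600 W × 14 h × 7 d = 352,800 Wh = 352.8 kWh
heat pump: 3660 W × 3.8 h × 7 d = 97,356 Wh = 97.36 kWh
Total energy = 27.16 + 352.8 + 97.36 = 477.3 kWh
Cost = 477.3 kWh × €0.318 = €151.79 ≈ €152

€152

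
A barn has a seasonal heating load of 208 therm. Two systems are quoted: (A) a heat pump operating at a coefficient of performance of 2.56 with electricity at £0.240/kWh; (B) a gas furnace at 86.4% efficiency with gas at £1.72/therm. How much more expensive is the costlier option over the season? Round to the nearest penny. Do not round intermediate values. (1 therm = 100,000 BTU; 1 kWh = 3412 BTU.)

£157.44

Heat load = 208 therm × 100,000 = 20,800,000 BTU
Gas: input = 20,800,000 / 0.864 = 24,074,074 BTU = 240.7 therm → 240.7 × £1.72 = £414.07
Heat pump: 20,800,000 BTU / 3412 = 6,096 kWh heat; / 2.56 = 2,381 kWh in → × £0.240 = £571.51
Difference = |£414.07 − £571.51| = £157.44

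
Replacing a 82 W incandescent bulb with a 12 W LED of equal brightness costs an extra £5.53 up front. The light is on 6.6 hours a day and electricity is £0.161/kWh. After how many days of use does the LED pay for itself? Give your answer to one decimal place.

74.3 days

Power saved = 82 − 12 = 70 W
Daily energy saved = 70 W × 6.6 h = 462 Wh = 0.462 kWh
Daily savings = 0.462 × £0.161 = £0.0744
Payback = £5.53 / £0.0744 per day = 74.35 days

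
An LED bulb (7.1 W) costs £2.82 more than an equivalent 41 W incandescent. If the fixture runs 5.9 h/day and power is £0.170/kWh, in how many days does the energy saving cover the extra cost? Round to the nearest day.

83 days

Power saved = 41 − 7.1 = 33.9 W
Daily energy saved = 33.9 W × 5.9 h = 200 Wh = 0.20001 kWh
Daily savings = 0.20001 × £0.170 = £0.0340
Payback = £2.82 / £0.0340 per day = 82.94 days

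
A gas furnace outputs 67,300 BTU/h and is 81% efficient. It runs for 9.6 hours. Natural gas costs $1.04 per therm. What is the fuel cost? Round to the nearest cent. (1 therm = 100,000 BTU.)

$8.30

Heat delivered = 67,300 BTU/h × 9.6 h = 646,080 BTU
Gas input = 646,080 / 0.81 = 797,630 BTU
= 797,630 / 100,000 = 7.976 therm
Cost = 7.976 × $1.04/therm = $8.30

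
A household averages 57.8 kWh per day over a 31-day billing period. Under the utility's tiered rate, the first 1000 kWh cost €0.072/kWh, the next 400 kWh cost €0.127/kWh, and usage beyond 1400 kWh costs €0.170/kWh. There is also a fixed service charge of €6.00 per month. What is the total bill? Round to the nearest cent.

Usage = 57.8 kWh/day × 31 days = 1791.8 kWh
First 1000 kWh × €0.072 = €72.00
Next 400 kWh × €0.127 = €50.80
Remaining 391.8 kWh × €0.170 = €66.61
Energy charge = €189.41; + service €6.00 = €195.41

€195.41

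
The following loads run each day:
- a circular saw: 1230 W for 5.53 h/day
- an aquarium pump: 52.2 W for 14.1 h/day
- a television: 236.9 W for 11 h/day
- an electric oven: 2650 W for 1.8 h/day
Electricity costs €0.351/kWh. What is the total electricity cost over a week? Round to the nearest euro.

circular saw: 1230 W × 5.53 h × 7 d = 47,613 Wh = 47.61 kWh
aquarium pump: 52.2 W × 14.1 h × 7 d = 5,152 Wh = 5.152 kWh
television: 236.9 W × 11 h × 7 d = 18,241 Wh = 18.24 kWh
electric oven: 2650 W × 1.8 h × 7 d = 33,390 Wh = 33.39 kWh
Total energy = 47.61 + 5.152 + 18.24 + 33.39 = 104.4 kWh
Cost = 104.4 kWh × €0.351 = €36.64 ≈ €37

€37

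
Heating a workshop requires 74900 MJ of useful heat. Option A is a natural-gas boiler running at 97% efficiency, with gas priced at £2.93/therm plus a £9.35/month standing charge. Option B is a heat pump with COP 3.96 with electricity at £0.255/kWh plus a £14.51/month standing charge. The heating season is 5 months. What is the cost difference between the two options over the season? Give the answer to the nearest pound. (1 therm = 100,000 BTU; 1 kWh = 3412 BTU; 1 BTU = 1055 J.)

£779

Heat load = 74900 MJ = 74,900,000,000 J / 1055 = 70,995,261 BTU
Gas: input = 70,995,261 / 0.97 = 73,190,990 BTU = 731.9 therm → 731.9 × £2.93 = £2,144.50; + 5 × £9.35 standing = £2,191.25
Heat pump: 70,995,261 BTU / 3412 = 20,810 kWh heat; / 3.96 = 5,254 kWh in → × £0.255 = £1,339.88; + 5 × £14.51 standing = £1,412.43
Difference = |£2,191.25 − £1,412.43| = £778.82 ≈ £779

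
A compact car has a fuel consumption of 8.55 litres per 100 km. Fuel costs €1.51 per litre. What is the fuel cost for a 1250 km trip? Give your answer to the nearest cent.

Fuel = 8.55 L/100 km × 1250 km / 100 = 106.9 L
Cost = 106.9 L × €1.51/L = €161.38

€161.38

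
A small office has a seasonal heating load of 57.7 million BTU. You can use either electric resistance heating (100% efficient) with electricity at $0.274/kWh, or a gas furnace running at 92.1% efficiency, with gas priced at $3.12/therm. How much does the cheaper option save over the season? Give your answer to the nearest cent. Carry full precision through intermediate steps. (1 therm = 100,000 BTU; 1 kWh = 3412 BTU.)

$2678.93

Heat load = 57.7 × 10⁶ BTU = 57,700,000 BTU
Gas: input = 57,700,000 / 0.921 = 62,649,294 BTU = 626.5 therm → 626.5 × $3.12 = $1,954.66
Electric: 57,700,000 BTU / 3412 = 16,910 kWh → × $0.274 = $4,633.59
Difference = |$1,954.66 − $4,633.59| = $2,678.93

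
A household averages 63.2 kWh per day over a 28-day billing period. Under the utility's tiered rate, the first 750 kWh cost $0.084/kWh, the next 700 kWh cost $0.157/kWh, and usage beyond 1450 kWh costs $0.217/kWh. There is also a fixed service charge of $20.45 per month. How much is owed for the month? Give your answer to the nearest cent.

Usage = 63.2 kWh/day × 28 days = 1769.6 kWh
First 750 kWh × $0.084 = $63.00
Next 700 kWh × $0.157 = $109.90
Remaining 319.6 kWh × $0.217 = $69.35
Energy charge = $242.25; + service $20.45 = $262.70

$262.70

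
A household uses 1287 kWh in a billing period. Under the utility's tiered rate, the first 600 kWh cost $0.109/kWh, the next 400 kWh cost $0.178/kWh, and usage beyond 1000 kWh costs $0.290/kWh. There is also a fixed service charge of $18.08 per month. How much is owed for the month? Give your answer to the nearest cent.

$237.91

First 600 kWh × $0.109 = $65.40
Next 400 kWh × $0.178 = $71.20
Remaining 287 kWh × $0.290 = $83.23
Energy charge = $219.83; + service $18.08 = $237.91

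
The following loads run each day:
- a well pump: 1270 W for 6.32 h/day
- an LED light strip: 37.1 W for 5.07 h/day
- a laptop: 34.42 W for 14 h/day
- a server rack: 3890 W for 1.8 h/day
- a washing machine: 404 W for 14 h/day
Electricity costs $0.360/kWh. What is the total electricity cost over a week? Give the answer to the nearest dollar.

$54

well pump: 1270 W × 6.32 h × 7 d = 56,185 Wh = 56.18 kWh
LED light strip: 37.1 W × 5.07 h × 7 d = 1,317 Wh = 1.317 kWh
laptop: 34.42 W × 14 h × 7 d = 3,373 Wh = 3.373 kWh
server rack: 3890 W × 1.8 h × 7 d = 49,014 Wh = 49.01 kWh
washing machine: 404 W × 14 h × 7 d = 39,592 Wh = 39.59 kWh
Total energy = 56.18 + 1.317 + 3.373 + 49.01 + 39.59 = 149.5 kWh
Cost = 149.5 kWh × $0.360 = $53.81 ≈ $54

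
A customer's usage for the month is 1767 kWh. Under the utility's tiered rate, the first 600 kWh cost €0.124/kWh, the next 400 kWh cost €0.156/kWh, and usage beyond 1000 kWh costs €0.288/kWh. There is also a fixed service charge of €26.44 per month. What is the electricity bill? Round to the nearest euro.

€384

First 600 kWh × €0.124 = €74.40
Next 400 kWh × €0.156 = €62.40
Remaining 767 kWh × €0.288 = €220.90
Energy charge = €357.70; + service €26.44 = €384.14 ≈ €384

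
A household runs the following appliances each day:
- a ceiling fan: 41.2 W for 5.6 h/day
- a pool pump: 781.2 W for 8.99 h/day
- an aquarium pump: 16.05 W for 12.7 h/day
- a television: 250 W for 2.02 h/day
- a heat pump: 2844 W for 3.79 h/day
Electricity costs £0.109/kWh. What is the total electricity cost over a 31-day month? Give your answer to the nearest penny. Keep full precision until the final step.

ceiling fan: 41.2 W × 5.6 h × 31 d = 7,152 Wh = 7.152 kWh
pool pump: 781.2 W × 8.99 h × 31 d = 217,713 Wh = 217.7 kWh
aquarium pump: 16.05 W × 12.7 h × 31 d = 6,319 Wh = 6.319 kWh
television: 250 W × 2.02 h × 31 d = 15,655 Wh = 15.65 kWh
heat pump: 2844 W × 3.79 h × 31 d = 334,142 Wh = 334.1 kWh
Total energy = 7.152 + 217.7 + 6.319 + 15.65 + 334.1 = 581 kWh
Cost = 581 kWh × £0.109 = £63.33

£63.33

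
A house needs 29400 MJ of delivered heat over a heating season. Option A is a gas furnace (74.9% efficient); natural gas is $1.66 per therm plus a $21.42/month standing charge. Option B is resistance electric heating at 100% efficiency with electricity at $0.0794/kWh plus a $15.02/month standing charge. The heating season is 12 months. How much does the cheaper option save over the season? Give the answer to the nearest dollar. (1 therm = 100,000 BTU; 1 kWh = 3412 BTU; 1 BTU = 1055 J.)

$46

Heat load = 29400 MJ = 29,400,000,000 J / 1055 = 27,867,299 BTU
Gas: input = 27,867,299 / 0.749 = 37,206,006 BTU = 372.1 therm → 372.1 × $1.66 = $617.62; + 12 × $21.42 standing = $874.66
Electric: 27,867,299 BTU / 3412 = 8,167 kWh → × $0.0794 = $648.49; + 12 × $15.02 standing = $828.73
Difference = |$874.66 − $828.73| = $45.93 ≈ $46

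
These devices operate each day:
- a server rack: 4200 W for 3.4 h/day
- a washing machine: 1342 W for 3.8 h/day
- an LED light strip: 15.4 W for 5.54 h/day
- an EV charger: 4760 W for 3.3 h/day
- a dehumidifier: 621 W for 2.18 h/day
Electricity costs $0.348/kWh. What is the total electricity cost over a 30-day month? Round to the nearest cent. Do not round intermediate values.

$381.34

server rack: 4200 W × 3.4 h × 30 d = 428,400 Wh = 428.4 kWh
washing machine: 1342 W × 3.8 h × 30 d = 152,988 Wh = 153 kWh
LED light strip: 15.4 W × 5.54 h × 30 d = 2,559 Wh = 2.559 kWh
EV charger: 4760 W × 3.3 h × 30 d = 471,240 Wh = 471.2 kWh
dehumidifier: 621 W × 2.18 h × 30 d = 40,613 Wh = 40.61 kWh
Total energy = 428.4 + 153 + 2.559 + 471.2 + 40.61 = 1,096 kWh
Cost = 1,096 kWh × $0.348 = $381.34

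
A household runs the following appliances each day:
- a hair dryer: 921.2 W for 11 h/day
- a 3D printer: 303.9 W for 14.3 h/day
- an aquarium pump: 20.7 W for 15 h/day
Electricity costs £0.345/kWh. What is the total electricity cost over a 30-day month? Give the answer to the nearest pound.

hair dryer: 921.2 W × 11 h × 30 d = 303,996 Wh = 304 kWh
3D printer: 303.9 W × 14.3 h × 30 d = 130,373 Wh = 130.4 kWh
aquarium pump: 20.7 W × 15 h × 30 d = 9,315 Wh = 9.315 kWh
Total energy = 304 + 130.4 + 9.315 = 443.7 kWh
Cost = 443.7 kWh × £0.345 = £153.07 ≈ £153

£153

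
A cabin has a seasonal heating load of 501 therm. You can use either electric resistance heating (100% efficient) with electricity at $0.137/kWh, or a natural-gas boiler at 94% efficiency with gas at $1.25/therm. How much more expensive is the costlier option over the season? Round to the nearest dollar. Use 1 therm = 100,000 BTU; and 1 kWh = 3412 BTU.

Heat load = 501 therm × 100,000 = 50,100,000 BTU
Gas: input = 50,100,000 / 0.94 = 53,297,872 BTU = 533 therm → 533 × $1.25 = $666.22
Electric: 50,100,000 BTU / 3412 = 14,680 kWh → × $0.137 = $2,011.64
Difference = |$666.22 − $2,011.64| = $1,345.41 ≈ $1345

$1345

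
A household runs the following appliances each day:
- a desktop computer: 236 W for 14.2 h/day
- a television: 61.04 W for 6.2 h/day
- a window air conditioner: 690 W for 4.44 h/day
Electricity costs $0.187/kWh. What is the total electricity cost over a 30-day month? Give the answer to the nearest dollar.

$38

desktop computer: 236 W × 14.2 h × 30 d = 100,536 Wh = 100.5 kWh
television: 61.04 W × 6.2 h × 30 d = 11,353 Wh = 11.35 kWh
window air conditioner: 690 W × 4.44 h × 30 d = 91,908 Wh = 91.91 kWh
Total energy = 100.5 + 11.35 + 91.91 = 203.8 kWh
Cost = 203.8 kWh × $0.187 = $38.11 ≈ $38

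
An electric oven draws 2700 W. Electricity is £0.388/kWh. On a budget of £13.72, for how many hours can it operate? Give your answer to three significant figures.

Energy budget = £13.72 / £0.388 per kWh = 35.36 kWh = 35,361 Wh
Runtime = 35,361 Wh / 2700 W = 13.1 h

13.1 h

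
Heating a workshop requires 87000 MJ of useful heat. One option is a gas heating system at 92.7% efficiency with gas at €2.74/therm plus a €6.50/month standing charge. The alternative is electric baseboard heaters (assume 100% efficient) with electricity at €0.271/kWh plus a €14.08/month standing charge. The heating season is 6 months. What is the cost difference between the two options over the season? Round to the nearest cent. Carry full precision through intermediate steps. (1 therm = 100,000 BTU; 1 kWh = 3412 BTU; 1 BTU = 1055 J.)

Heat load = 87000 MJ = 87,000,000,000 J / 1055 = 82,464,455 BTU
Gas: input = 82,464,455 / 0.927 = 88,958,420 BTU = 889.6 therm → 889.6 × €2.74 = €2,437.46; + 6 × €6.50 standing = €2,476.46
Electric: 82,464,455 BTU / 3412 = 24,170 kWh → × €0.271 = €6,549.79; + 6 × €14.08 standing = €6,634.27
Difference = |€2,476.46 − €6,634.27| = €4,157.80

€4157.80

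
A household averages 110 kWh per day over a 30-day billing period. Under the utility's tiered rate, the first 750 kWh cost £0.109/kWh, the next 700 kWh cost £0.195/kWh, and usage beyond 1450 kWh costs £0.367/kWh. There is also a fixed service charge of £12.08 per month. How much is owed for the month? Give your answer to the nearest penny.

Usage = 110 kWh/day × 30 days = 3300 kWh
First 750 kWh × £0.109 = £81.75
Next 700 kWh × £0.195 = £136.50
Remaining 1850 kWh × £0.367 = £678.95
Energy charge = £897.20; + service £12.08 = £909.28

£909.28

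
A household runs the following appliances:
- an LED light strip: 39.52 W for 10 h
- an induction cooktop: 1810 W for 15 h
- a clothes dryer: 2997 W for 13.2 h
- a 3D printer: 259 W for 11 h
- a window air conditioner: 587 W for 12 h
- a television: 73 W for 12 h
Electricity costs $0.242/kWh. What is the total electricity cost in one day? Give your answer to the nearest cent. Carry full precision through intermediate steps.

LED light strip: 39.52 W × 10 h = 395 Wh = 0.3952 kWh
induction cooktop: 1810 W × 15 h = 27,150 Wh = 27.15 kWh
clothes dryer: 2997 W × 13.2 h = 39,560 Wh = 39.56 kWh
3D printer: 259 W × 11 h = 2,849 Wh = 2.849 kWh
window air conditioner: 587 W × 12 h = 7,044 Wh = 7.044 kWh
television: 73 W × 12 h = 876 Wh = 0.876 kWh
Total energy = 0.3952 + 27.15 + 39.56 + 2.849 + 7.044 + 0.876 = 77.87 kWh
Cost = 77.87 kWh × $0.242 = $18.85

$18.85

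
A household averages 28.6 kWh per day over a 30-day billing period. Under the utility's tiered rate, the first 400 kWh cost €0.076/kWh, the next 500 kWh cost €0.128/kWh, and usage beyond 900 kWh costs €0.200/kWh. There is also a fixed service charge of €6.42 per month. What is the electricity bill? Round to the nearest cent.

Usage = 28.6 kWh/day × 30 days = 858 kWh
First 400 kWh × €0.076 = €30.40
Next 458 kWh × €0.128 = €58.62
Remaining tier: 0 kWh (not reached)
Energy charge = €89.02; + service €6.42 = €95.44

€95.44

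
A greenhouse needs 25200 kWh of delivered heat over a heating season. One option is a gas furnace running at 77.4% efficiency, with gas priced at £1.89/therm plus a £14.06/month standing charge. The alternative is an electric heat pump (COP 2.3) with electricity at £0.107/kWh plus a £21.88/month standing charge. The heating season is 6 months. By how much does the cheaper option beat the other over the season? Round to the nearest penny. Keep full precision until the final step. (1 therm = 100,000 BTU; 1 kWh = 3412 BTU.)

Heat load = 25200 kWh × 3412 = 85,982,400 BTU
Gas: input = 85,982,400 / 0.774 = 111,088,372 BTU = 1,111 therm → 1,111 × £1.89 = £2,099.57; + 6 × £14.06 standing = £2,183.93
Heat pump: 85,982,400 BTU / 3412 = 25,200 kWh heat; / 2.3 = 10,960 kWh in → × £0.107 = £1,172.35; + 6 × £21.88 standing = £1,303.63
Difference = |£2,183.93 − £1,303.63| = £880.30

£880.30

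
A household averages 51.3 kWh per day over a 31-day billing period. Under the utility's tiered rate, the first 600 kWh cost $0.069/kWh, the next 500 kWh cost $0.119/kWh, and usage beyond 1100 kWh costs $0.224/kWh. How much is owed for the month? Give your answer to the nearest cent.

Usage = 51.3 kWh/day × 31 days = 1590.3 kWh
First 600 kWh × $0.069 = $41.40
Next 500 kWh × $0.119 = $59.50
Remaining 490.3 kWh × $0.224 = $109.83
Total = $210.73

$210.73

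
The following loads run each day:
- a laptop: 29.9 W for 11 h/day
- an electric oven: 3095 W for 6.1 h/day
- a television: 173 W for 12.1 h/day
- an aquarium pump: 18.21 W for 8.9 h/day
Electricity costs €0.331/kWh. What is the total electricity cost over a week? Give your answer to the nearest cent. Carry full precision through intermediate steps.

laptop: 29.9 W × 11 h × 7 d = 2,302 Wh = 2.302 kWh
electric oven: 3095 W × 6.1 h × 7 d = 132,156 Wh = 132.2 kWh
television: 173 W × 12.1 h × 7 d = 14,653 Wh = 14.65 kWh
aquarium pump: 18.21 W × 8.9 h × 7 d = 1,134 Wh = 1.134 kWh
Total energy = 2.302 + 132.2 + 14.65 + 1.134 = 150.2 kWh
Cost = 150.2 kWh × €0.331 = €49.73

€49.73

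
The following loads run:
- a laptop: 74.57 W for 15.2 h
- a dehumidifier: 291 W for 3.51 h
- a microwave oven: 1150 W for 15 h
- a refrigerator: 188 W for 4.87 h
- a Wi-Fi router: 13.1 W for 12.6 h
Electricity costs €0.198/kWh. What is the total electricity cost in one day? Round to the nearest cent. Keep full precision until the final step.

€4.06

laptop: 74.57 W × 15.2 h = 1,133 Wh = 1.133 kWh
dehumidifier: 291 W × 3.51 h = 1,021 Wh = 1.021 kWh
microwave oven: 1150 W × 15 h = 17,250 Wh = 17.25 kWh
refrigerator: 188 W × 4.87 h = 916 Wh = 0.9156 kWh
Wi-Fi router: 13.1 W × 12.6 h = 165 Wh = 0.1651 kWh
Total energy = 1.133 + 1.021 + 17.25 + 0.9156 + 0.1651 = 20.49 kWh
Cost = 20.49 kWh × €0.198 = €4.06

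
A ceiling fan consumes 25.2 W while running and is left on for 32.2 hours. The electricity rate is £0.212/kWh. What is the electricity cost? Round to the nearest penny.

£0.17

Energy = 25.2 W × 32.2 h = 811 Wh = 0.8114 kWh
Cost = 0.8114 kWh × £0.212/kWh = £0.17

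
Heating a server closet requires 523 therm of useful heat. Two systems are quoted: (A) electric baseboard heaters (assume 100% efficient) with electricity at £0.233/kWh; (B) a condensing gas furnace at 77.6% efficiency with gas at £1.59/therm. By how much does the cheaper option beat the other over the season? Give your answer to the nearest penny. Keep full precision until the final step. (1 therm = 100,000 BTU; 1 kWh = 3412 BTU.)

£2499.87

Heat load = 523 therm × 100,000 = 52,300,000 BTU
Gas: input = 52,300,000 / 0.776 = 67,396,907 BTU = 674 therm → 674 × £1.59 = £1,071.61
Electric: 52,300,000 BTU / 3412 = 15,330 kWh → × £0.233 = £3,571.48
Difference = |£1,071.61 − £3,571.48| = £2,499.87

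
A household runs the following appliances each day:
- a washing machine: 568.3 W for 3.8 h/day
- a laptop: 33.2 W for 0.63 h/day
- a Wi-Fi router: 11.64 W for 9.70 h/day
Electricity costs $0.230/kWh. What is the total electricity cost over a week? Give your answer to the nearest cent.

$3.69

washing machine: 568.3 W × 3.8 h × 7 d = 15,117 Wh = 15.12 kWh
laptop: 33.2 W × 0.63 h × 7 d = 146 Wh = 0.1464 kWh
Wi-Fi router: 11.64 W × 9.70 h × 7 d = 790 Wh = 0.7904 kWh
Total energy = 15.12 + 0.1464 + 0.7904 = 16.05 kWh
Cost = 16.05 kWh × $0.230 = $3.69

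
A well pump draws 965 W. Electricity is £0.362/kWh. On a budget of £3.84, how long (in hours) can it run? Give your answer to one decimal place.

Energy budget = £3.84 / £0.362 per kWh = 10.61 kWh = 10,608 Wh
Runtime = 10,608 Wh / 965 W = 10.99 h

11.0 h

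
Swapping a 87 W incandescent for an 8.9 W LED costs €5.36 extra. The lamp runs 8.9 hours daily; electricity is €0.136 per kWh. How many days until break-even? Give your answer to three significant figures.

56.7 days

Power saved = 87 − 8.9 = 78.1 W
Daily energy saved = 78.1 W × 8.9 h = 695.1 Wh = 0.69509 kWh
Daily savings = 0.69509 × €0.136 = €0.0945
Payback = €5.36 / €0.0945 per day = 56.7 days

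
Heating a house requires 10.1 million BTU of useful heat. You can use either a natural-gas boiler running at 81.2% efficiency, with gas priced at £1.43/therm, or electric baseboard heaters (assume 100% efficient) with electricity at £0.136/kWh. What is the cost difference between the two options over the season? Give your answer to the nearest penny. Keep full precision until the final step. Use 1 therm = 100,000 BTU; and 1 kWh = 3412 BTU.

Heat load = 10.1 × 10⁶ BTU = 10,100,000 BTU
Gas: input = 10,100,000 / 0.812 = 12,438,424 BTU = 124.4 therm → 124.4 × £1.43 = £177.87
Electric: 10,100,000 BTU / 3412 = 2,960 kWh → × £0.136 = £402.58
Difference = |£177.87 − £402.58| = £224.71

£224.71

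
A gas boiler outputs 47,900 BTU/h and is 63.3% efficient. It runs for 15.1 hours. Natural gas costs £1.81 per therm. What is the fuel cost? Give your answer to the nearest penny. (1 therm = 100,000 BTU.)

Heat delivered = 47,900 BTU/h × 15.1 h = 723,290 BTU
Gas input = 723,290 / 0.633 = 1,142,638 BTU
= 1,142,638 / 100,000 = 11.43 therm
Cost = 11.43 × £1.81/therm = £20.68

£20.68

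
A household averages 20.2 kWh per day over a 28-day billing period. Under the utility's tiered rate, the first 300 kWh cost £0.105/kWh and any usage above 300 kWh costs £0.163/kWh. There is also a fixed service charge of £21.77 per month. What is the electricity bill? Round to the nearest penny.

£96.56

Usage = 20.2 kWh/day × 28 days = 565.6 kWh
First 300 kWh × £0.105 = £31.50
Remaining 265.6 kWh × £0.163 = £43.29
Energy charge = £74.79; + service £21.77 = £96.56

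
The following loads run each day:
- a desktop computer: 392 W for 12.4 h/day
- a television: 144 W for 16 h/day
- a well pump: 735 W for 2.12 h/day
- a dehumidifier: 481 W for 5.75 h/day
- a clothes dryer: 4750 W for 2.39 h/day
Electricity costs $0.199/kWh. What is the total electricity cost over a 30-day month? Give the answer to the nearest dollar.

desktop computer: 392 W × 12.4 h × 30 d = 145,824 Wh = 145.8 kWh
television: 144 W × 16 h × 30 d = 69,120 Wh = 69.12 kWh
well pump: 735 W × 2.12 h × 30 d = 46,746 Wh = 46.75 kWh
dehumidifier: 481 W × 5.75 h × 30 d = 82,972 Wh = 82.97 kWh
clothes dryer: 4750 W × 2.39 h × 30 d = 340,575 Wh = 340.6 kWh
Total energy = 145.8 + 69.12 + 46.75 + 82.97 + 340.6 = 685.2 kWh
Cost = 685.2 kWh × $0.199 = $136.36 ≈ $136

$136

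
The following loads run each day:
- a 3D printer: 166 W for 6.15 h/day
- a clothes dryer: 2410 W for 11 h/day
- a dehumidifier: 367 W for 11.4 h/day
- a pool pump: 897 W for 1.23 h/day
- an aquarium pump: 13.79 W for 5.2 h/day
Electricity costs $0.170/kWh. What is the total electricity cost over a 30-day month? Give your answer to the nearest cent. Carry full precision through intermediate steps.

$167.74

3D printer: 166 W × 6.15 h × 30 d = 30,627 Wh = 30.63 kWh
clothes dryer: 2410 W × 11 h × 30 d = 795,300 Wh = 795.3 kWh
dehumidifier: 367 W × 11.4 h × 30 d = 125,514 Wh = 125.5 kWh
pool pump: 897 W × 1.23 h × 30 d = 33,099 Wh = 33.1 kWh
aquarium pump: 13.79 W × 5.2 h × 30 d = 2,151 Wh = 2.151 kWh
Total energy = 30.63 + 795.3 + 125.5 + 33.1 + 2.151 = 986.7 kWh
Cost = 986.7 kWh × $0.170 = $167.74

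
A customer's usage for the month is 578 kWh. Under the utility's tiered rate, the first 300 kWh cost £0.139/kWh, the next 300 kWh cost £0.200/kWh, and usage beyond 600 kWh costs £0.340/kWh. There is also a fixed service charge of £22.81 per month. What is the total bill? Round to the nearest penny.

£120.11

First 300 kWh × £0.139 = £41.70
Next 278 kWh × £0.200 = £55.60
Remaining tier: 0 kWh (not reached)
Energy charge = £97.30; + service £22.81 = £120.11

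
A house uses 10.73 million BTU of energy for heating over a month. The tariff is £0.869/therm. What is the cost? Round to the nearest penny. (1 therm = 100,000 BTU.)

£93.24

10.73 million BTU × (10 therm/million BTU) = 107.3 therm
Cost = 107.3 therm × £0.869/therm = £93.24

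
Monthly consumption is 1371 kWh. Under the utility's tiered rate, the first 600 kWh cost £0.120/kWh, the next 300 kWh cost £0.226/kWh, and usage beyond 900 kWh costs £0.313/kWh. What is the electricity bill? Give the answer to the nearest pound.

£287

First 600 kWh × £0.120 = £72.00
Next 300 kWh × £0.226 = £67.80
Remaining 471 kWh × £0.313 = £147.42
Total = £287.22 ≈ £287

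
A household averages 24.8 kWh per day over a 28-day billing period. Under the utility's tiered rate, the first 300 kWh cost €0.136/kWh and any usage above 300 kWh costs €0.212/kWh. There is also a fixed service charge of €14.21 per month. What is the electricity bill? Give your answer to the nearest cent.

€138.62

Usage = 24.8 kWh/day × 28 days = 694.4 kWh
First 300 kWh × €0.136 = €40.80
Remaining 394.4 kWh × €0.212 = €83.61
Energy charge = €124.41; + service €14.21 = €138.62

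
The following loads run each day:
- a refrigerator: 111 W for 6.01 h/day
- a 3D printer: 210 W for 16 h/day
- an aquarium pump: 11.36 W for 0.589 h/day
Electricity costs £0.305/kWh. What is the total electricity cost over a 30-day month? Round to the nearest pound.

£37

refrigerator: 111 W × 6.01 h × 30 d = 20,013 Wh = 20.01 kWh
3D printer: 210 W × 16 h × 30 d = 100,800 Wh = 100.8 kWh
aquarium pump: 11.36 W × 0.589 h × 30 d = 201 Wh = 0.2007 kWh
Total energy = 20.01 + 100.8 + 0.2007 = 121 kWh
Cost = 121 kWh × £0.305 = £36.91 ≈ £37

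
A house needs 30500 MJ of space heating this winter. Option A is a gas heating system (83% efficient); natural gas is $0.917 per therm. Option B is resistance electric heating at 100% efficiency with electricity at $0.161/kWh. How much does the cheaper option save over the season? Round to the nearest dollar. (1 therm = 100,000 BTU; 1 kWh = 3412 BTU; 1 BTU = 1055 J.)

Heat load = 30500 MJ = 30,500,000,000 J / 1055 = 28,909,953 BTU
Gas: input = 28,909,953 / 0.83 = 34,831,268 BTU = 348.3 therm → 348.3 × $0.917 = $319.40
Electric: 28,909,953 BTU / 3412 = 8,473 kWh → × $0.161 = $1,364.16
Difference = |$319.40 − $1,364.16| = $1,044.75 ≈ $1045

$1045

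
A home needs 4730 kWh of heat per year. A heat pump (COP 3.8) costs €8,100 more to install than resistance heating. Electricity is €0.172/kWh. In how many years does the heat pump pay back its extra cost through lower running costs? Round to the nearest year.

Resistance: 4730 kWh × €0.172 = €813.56/yr
Heat pump: 4730 / 3.8 = 1245 kWh in → × €0.172 = €214.09/yr
Annual savings = €599.47
Payback = €8,100 / €599.47 = 13.5 years

14 years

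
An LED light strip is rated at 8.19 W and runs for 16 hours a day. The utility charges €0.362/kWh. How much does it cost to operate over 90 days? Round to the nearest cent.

Energy = 8.19 W × 16 h/day × 90 days = 11,794 Wh = 11.79 kWh
Cost = 11.79 kWh × €0.362/kWh = €4.27

€4.27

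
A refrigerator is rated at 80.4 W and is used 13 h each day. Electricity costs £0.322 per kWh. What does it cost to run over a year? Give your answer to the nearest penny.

£122.84

Energy = 80.4 W × 13 h/day × 365 days = 381,498 Wh = 381.5 kWh
Cost = 381.5 kWh × £0.322/kWh = £122.84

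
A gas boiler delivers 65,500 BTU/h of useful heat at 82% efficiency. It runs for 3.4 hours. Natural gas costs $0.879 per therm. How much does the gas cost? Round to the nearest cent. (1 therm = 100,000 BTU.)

Heat delivered = 65,500 BTU/h × 3.4 h = 222,700 BTU
Gas input = 222,700 / 0.82 = 271,585 BTU
= 271,585 / 100,000 = 2.716 therm
Cost = 2.716 × $0.879/therm = $2.39

$2.39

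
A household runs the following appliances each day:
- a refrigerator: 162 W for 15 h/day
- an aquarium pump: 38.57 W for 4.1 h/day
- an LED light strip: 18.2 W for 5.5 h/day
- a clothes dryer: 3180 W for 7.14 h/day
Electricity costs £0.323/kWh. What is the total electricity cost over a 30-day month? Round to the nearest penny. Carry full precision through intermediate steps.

refrigerator: 162 W × 15 h × 30 d = 72,900 Wh = 72.9 kWh
aquarium pump: 38.57 W × 4.1 h × 30 d = 4,744 Wh = 4.744 kWh
LED light strip: 18.2 W × 5.5 h × 30 d = 3,003 Wh = 3.003 kWh
clothes dryer: 3180 W × 7.14 h × 30 d = 681,156 Wh = 681.2 kWh
Total energy = 72.9 + 4.744 + 3.003 + 681.2 = 761.8 kWh
Cost = 761.8 kWh × £0.323 = £246.06

£246.06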